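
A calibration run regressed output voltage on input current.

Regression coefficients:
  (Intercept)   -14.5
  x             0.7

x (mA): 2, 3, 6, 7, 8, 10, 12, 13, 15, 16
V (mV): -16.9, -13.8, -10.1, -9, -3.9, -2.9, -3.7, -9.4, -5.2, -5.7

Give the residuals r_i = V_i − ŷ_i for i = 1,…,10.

x=2: ŷ = -14.5 + 0.7·2 = -13.1; r = -16.9 − (-13.1) = -3.8
x=3: ŷ = -14.5 + 0.7·3 = -12.4; r = -13.8 − (-12.4) = -1.4
x=6: ŷ = -14.5 + 0.7·6 = -10.3; r = -10.1 − (-10.3) = 0.2
x=7: ŷ = -14.5 + 0.7·7 = -9.6; r = -9 − (-9.6) = 0.6
x=8: ŷ = -14.5 + 0.7·8 = -8.9; r = -3.9 − (-8.9) = 5
x=10: ŷ = -14.5 + 0.7·10 = -7.5; r = -2.9 − (-7.5) = 4.6
x=12: ŷ = -14.5 + 0.7·12 = -6.1; r = -3.7 − (-6.1) = 2.4
x=13: ŷ = -14.5 + 0.7·13 = -5.4; r = -9.4 − (-5.4) = -4
x=15: ŷ = -14.5 + 0.7·15 = -4; r = -5.2 − (-4) = -1.2
x=16: ŷ = -14.5 + 0.7·16 = -3.3; r = -5.7 − (-3.3) = -2.4

-3.8, -1.4, 0.2, 0.6, 5, 4.6, 2.4, -4, -1.2, -2.4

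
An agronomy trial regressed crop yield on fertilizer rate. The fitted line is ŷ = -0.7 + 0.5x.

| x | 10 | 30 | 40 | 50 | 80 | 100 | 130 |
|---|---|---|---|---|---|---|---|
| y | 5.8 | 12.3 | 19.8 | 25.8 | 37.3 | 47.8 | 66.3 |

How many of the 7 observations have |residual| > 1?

x=10: ŷ = -0.7 + 0.5·10 = 4.3; r = 5.8 − 4.3 = 1.5
x=30: ŷ = -0.7 + 0.5·30 = 14.3; r = 12.3 − 14.3 = -2
x=40: ŷ = -0.7 + 0.5·40 = 19.3; r = 19.8 − 19.3 = 0.5
x=50: ŷ = -0.7 + 0.5·50 = 24.3; r = 25.8 − 24.3 = 1.5
x=80: ŷ = -0.7 + 0.5·80 = 39.3; r = 37.3 − 39.3 = -2
x=100: ŷ = -0.7 + 0.5·100 = 49.3; r = 47.8 − 49.3 = -1.5
x=130: ŷ = -0.7 + 0.5·130 = 64.3; r = 66.3 − 64.3 = 2
|r| > 1: x=10 (|r|=1.5), x=30 (|r|=2), x=50 (|r|=1.5), x=80 (|r|=2), x=100 (|r|=1.5), x=130 (|r|=2) → 6

6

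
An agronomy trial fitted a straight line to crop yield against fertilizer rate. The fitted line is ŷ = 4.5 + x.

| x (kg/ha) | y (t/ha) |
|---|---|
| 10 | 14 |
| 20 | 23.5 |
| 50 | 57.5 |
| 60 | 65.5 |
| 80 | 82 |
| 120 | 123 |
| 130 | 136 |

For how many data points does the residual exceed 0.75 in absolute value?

6

x=10: ŷ = 4.5 + 10 = 14.5; r = 14 − 14.5 = -0.5
x=20: ŷ = 4.5 + 20 = 24.5; r = 23.5 − 24.5 = -1
x=50: ŷ = 4.5 + 50 = 54.5; r = 57.5 − 54.5 = 3
x=60: ŷ = 4.5 + 60 = 64.5; r = 65.5 − 64.5 = 1
x=80: ŷ = 4.5 + 80 = 84.5; r = 82 − 84.5 = -2.5
x=120: ŷ = 4.5 + 120 = 124.5; r = 123 − 124.5 = -1.5
x=130: ŷ = 4.5 + 130 = 134.5; r = 136 − 134.5 = 1.5
|r| > 0.75: x=20 (|r|=1), x=50 (|r|=3), x=60 (|r|=1), x=80 (|r|=2.5), x=120 (|r|=1.5), x=130 (|r|=1.5) → 6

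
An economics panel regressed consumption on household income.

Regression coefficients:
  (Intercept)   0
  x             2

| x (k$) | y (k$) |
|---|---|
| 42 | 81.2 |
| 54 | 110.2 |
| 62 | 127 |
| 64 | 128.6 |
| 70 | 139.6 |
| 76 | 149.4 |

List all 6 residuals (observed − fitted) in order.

x=42: ŷ = 2·42 = 84; r = 81.2 − 84 = -2.8
x=54: ŷ = 2·54 = 108; r = 110.2 − 108 = 2.2
x=62: ŷ = 2·62 = 124; r = 127 − 124 = 3
x=64: ŷ = 2·64 = 128; r = 128.6 − 128 = 0.6
x=70: ŷ = 2·70 = 140; r = 139.6 − 140 = -0.4
x=76: ŷ = 2·76 = 152; r = 149.4 − 152 = -2.6

-2.8, 2.2, 3, 0.6, -0.4, -2.6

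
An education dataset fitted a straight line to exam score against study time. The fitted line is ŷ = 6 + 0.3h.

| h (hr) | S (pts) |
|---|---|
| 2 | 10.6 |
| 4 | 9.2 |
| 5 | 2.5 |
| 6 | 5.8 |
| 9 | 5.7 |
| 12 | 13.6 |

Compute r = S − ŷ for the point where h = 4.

ŷ = 6 + 0.3·4 = 7.2
r = 9.2 − 7.2 = 2

r = 2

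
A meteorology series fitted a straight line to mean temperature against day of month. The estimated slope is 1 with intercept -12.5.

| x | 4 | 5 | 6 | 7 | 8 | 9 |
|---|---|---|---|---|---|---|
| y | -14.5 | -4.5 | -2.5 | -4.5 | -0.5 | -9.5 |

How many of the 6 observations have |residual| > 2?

5

x=4: ŷ = -12.5 + 4 = -8.5; e = -14.5 − (-8.5) = -6
x=5: ŷ = -12.5 + 5 = -7.5; e = -4.5 − (-7.5) = 3
x=6: ŷ = -12.5 + 6 = -6.5; e = -2.5 − (-6.5) = 4
x=7: ŷ = -12.5 + 7 = -5.5; e = -4.5 − (-5.5) = 1
x=8: ŷ = -12.5 + 8 = -4.5; e = -0.5 − (-4.5) = 4
x=9: ŷ = -12.5 + 9 = -3.5; e = -9.5 − (-3.5) = -6
|e| > 2: x=4 (|e|=6), x=5 (|e|=3), x=6 (|e|=4), x=8 (|e|=4), x=9 (|e|=6) → 5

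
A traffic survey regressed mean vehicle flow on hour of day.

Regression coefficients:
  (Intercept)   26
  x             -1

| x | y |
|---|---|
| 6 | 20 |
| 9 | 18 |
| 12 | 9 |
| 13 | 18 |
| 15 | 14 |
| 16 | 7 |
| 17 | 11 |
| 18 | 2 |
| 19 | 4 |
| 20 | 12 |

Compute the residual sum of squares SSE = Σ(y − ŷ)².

x=6: ŷ = 26 − 6 = 20; r = 20 − 20 = 0
x=9: ŷ = 26 − 9 = 17; r = 18 − 17 = 1
x=12: ŷ = 26 − 12 = 14; r = 9 − 14 = -5
x=13: ŷ = 26 − 13 = 13; r = 18 − 13 = 5
x=15: ŷ = 26 − 15 = 11; r = 14 − 11 = 3
x=16: ŷ = 26 − 16 = 10; r = 7 − 10 = -3
x=17: ŷ = 26 − 17 = 9; r = 11 − 9 = 2
x=18: ŷ = 26 − 18 = 8; r = 2 − 8 = -6
x=19: ŷ = 26 − 19 = 7; r = 4 − 7 = -3
x=20: ŷ = 26 − 20 = 6; r = 12 − 6 = 6
SSE = 0 + 1 + 25 + 25 + 9 + 9 + 4 + 36 + 9 + 36 = 154

SSE = 154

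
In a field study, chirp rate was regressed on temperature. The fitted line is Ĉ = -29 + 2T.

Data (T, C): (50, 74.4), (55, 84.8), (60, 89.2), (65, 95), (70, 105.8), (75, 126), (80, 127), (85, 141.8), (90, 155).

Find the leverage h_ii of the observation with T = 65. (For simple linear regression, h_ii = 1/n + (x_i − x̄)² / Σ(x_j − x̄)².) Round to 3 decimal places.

h = 0.128

T̄ = (50 + 55 + 60 + 65 + 70 + 75 + 80 + 85 + 90)/9 = 70
Σ(T − T̄)² = 400 + 225 + 100 + 25 + 0 + 25 + 100 + 225 + 400 = 1500
h = 1/9 + (-5)²/1500 = 0.111111 + 0.0166667 = 0.128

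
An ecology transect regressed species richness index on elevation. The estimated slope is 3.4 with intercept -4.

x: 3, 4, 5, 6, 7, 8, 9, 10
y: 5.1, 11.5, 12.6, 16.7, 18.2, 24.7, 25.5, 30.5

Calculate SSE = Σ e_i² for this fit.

x=3: ŷ = -4 + 3.4·3 = 6.2; e = 5.1 − 6.2 = -1.1
x=4: ŷ = -4 + 3.4·4 = 9.6; e = 11.5 − 9.6 = 1.9
x=5: ŷ = -4 + 3.4·5 = 13; e = 12.6 − 13 = -0.4
x=6: ŷ = -4 + 3.4·6 = 16.4; e = 16.7 − 16.4 = 0.3
x=7: ŷ = -4 + 3.4·7 = 19.8; e = 18.2 − 19.8 = -1.6
x=8: ŷ = -4 + 3.4·8 = 23.2; e = 24.7 − 23.2 = 1.5
x=9: ŷ = -4 + 3.4·9 = 26.6; e = 25.5 − 26.6 = -1.1
x=10: ŷ = -4 + 3.4·10 = 30; e = 30.5 − 30 = 0.5
SSE = 1.21 + 3.61 + 0.16 + 0.09 + 2.56 + 2.25 + 1.21 + 0.25 = 11.34

SSE = 11.34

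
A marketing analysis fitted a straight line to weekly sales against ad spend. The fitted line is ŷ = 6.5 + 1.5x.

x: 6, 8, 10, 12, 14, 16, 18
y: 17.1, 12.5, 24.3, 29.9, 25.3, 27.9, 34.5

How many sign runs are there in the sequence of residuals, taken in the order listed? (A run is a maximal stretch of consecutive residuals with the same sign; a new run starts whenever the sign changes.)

5 runs

x=6: ŷ = 6.5 + 1.5·6 = 15.5; e = 17.1 − 15.5 = 1.6
x=8: ŷ = 6.5 + 1.5·8 = 18.5; e = 12.5 − 18.5 = -6
x=10: ŷ = 6.5 + 1.5·10 = 21.5; e = 24.3 − 21.5 = 2.8
x=12: ŷ = 6.5 + 1.5·12 = 24.5; e = 29.9 − 24.5 = 5.4
x=14: ŷ = 6.5 + 1.5·14 = 27.5; e = 25.3 − 27.5 = -2.2
x=16: ŷ = 6.5 + 1.5·16 = 30.5; e = 27.9 − 30.5 = -2.6
x=18: ŷ = 6.5 + 1.5·18 = 33.5; e = 34.5 − 33.5 = 1
Signs: + − + + − − +
Runs: +×1, −×1, +×2, −×2, +×1 → 5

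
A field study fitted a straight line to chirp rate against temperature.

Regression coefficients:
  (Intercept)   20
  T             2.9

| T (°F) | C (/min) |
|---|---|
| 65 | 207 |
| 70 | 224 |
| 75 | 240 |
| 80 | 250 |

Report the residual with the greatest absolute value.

r = 2.5

T=65: ŷ = 20 + 2.9·65 = 208.5; r = 207 − 208.5 = -1.5
T=70: ŷ = 20 + 2.9·70 = 223; r = 224 − 223 = 1
T=75: ŷ = 20 + 2.9·75 = 237.5; r = 240 − 237.5 = 2.5
T=80: ŷ = 20 + 2.9·80 = 252; r = 250 − 252 = -2
Largest |r| is 2.5 at T = 75, residual 2.5.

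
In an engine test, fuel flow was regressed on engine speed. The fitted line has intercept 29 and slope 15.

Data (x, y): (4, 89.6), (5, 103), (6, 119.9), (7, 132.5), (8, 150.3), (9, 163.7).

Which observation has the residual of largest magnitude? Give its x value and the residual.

x = 7, r = -1.5

x=4: ŷ = 29 + 15·4 = 89; r = 89.6 − 89 = 0.6
x=5: ŷ = 29 + 15·5 = 104; r = 103 − 104 = -1
x=6: ŷ = 29 + 15·6 = 119; r = 119.9 − 119 = 0.9
x=7: ŷ = 29 + 15·7 = 134; r = 132.5 − 134 = -1.5
x=8: ŷ = 29 + 15·8 = 149; r = 150.3 − 149 = 1.3
x=9: ŷ = 29 + 15·9 = 164; r = 163.7 − 164 = -0.3
Largest |r| is 1.5 at x = 7, residual -1.5.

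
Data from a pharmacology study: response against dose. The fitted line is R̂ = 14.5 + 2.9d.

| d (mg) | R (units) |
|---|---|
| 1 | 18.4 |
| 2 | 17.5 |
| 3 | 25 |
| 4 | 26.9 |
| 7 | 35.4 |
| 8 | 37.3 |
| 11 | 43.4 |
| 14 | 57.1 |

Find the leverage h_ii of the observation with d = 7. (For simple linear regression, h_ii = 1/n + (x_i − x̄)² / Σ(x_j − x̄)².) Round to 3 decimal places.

d̄ = (1 + 2 + 3 + 4 + 7 + 8 + 11 + 14)/8 = 6.25
Σ(d − d̄)² = 27.5625 + 18.0625 + 10.5625 + 5.0625 + 0.5625 + 3.0625 + 22.5625 + 60.0625 = 147.5
h = 1/8 + (0.75)²/147.5 = 0.125 + 0.00381356 = 0.129

h = 0.129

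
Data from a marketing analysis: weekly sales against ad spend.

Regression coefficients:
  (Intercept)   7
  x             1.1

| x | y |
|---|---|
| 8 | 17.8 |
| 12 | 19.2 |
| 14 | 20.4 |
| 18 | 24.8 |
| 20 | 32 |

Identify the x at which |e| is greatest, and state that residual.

x = 20, e = 3

x=8: ŷ = 7 + 1.1·8 = 15.8; e = 17.8 − 15.8 = 2
x=12: ŷ = 7 + 1.1·12 = 20.2; e = 19.2 − 20.2 = -1
x=14: ŷ = 7 + 1.1·14 = 22.4; e = 20.4 − 22.4 = -2
x=18: ŷ = 7 + 1.1·18 = 26.8; e = 24.8 − 26.8 = -2
x=20: ŷ = 7 + 1.1·20 = 29; e = 32 − 29 = 3
Largest |e| is 3 at x = 20, residual 3.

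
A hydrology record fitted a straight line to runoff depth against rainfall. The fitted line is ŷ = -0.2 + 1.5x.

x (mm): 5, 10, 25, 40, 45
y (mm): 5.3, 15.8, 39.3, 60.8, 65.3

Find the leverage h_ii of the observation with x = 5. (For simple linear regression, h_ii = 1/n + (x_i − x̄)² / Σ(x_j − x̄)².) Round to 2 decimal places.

x̄ = (5 + 10 + 25 + 40 + 45)/5 = 25
Σ(x − x̄)² = 400 + 225 + 0 + 225 + 400 = 1250
h = 1/5 + (-20)²/1250 = 0.2 + 0.32 = 0.52

h = 0.52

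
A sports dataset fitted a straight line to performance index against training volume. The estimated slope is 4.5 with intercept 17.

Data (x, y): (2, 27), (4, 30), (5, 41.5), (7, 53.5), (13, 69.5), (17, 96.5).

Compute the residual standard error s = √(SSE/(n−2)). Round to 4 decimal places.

s = 5.0000

x=2: ŷ = 17 + 4.5·2 = 26; r = 27 − 26 = 1
x=4: ŷ = 17 + 4.5·4 = 35; r = 30 − 35 = -5
x=5: ŷ = 17 + 4.5·5 = 39.5; r = 41.5 − 39.5 = 2
x=7: ŷ = 17 + 4.5·7 = 48.5; r = 53.5 − 48.5 = 5
x=13: ŷ = 17 + 4.5·13 = 75.5; r = 69.5 − 75.5 = -6
x=17: ŷ = 17 + 4.5·17 = 93.5; r = 96.5 − 93.5 = 3
SSE = 1 + 25 + 4 + 25 + 36 + 9 = 100
s = √(100/4) = √25 ≈ 5.0000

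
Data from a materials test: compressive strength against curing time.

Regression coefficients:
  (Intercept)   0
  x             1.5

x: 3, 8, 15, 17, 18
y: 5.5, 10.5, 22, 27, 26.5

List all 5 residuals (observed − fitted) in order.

x=3: ŷ = 1.5·3 = 4.5; r = 5.5 − 4.5 = 1
x=8: ŷ = 1.5·8 = 12; r = 10.5 − 12 = -1.5
x=15: ŷ = 1.5·15 = 22.5; r = 22 − 22.5 = -0.5
x=17: ŷ = 1.5·17 = 25.5; r = 27 − 25.5 = 1.5
x=18: ŷ = 1.5·18 = 27; r = 26.5 − 27 = -0.5

1, -1.5, -0.5, 1.5, -0.5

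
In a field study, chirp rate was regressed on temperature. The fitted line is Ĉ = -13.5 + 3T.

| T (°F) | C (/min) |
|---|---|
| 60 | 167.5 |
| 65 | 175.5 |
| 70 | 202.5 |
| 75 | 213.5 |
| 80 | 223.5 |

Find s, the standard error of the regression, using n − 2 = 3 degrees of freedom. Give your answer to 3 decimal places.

T=60: Ĉ = -13.5 + 3·60 = 166.5; r = 167.5 − 166.5 = 1
T=65: Ĉ = -13.5 + 3·65 = 181.5; r = 175.5 − 181.5 = -6
T=70: Ĉ = -13.5 + 3·70 = 196.5; r = 202.5 − 196.5 = 6
T=75: Ĉ = -13.5 + 3·75 = 211.5; r = 213.5 − 211.5 = 2
T=80: Ĉ = -13.5 + 3·80 = 226.5; r = 223.5 − 226.5 = -3
SSE = 1 + 36 + 36 + 4 + 9 = 86
s = √(86/3) = √28.6667 ≈ 5.354

s = 5.354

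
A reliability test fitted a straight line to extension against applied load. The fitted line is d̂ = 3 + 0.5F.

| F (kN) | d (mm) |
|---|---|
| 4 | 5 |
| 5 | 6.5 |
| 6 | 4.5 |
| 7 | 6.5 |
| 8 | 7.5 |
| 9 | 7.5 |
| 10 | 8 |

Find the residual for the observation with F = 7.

d̂ = 3 + 0.5·7 = 6.5
r = 6.5 − 6.5 = 0

r = 0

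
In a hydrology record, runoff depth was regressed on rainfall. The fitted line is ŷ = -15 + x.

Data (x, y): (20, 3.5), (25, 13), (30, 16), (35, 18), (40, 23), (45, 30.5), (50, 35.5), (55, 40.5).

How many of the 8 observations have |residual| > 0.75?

5

x=20: ŷ = -15 + 20 = 5; e = 3.5 − 5 = -1.5
x=25: ŷ = -15 + 25 = 10; e = 13 − 10 = 3
x=30: ŷ = -15 + 30 = 15; e = 16 − 15 = 1
x=35: ŷ = -15 + 35 = 20; e = 18 − 20 = -2
x=40: ŷ = -15 + 40 = 25; e = 23 − 25 = -2
x=45: ŷ = -15 + 45 = 30; e = 30.5 − 30 = 0.5
x=50: ŷ = -15 + 50 = 35; e = 35.5 − 35 = 0.5
x=55: ŷ = -15 + 55 = 40; e = 40.5 − 40 = 0.5
|e| > 0.75: x=20 (|e|=1.5), x=25 (|e|=3), x=30 (|e|=1), x=35 (|e|=2), x=40 (|e|=2) → 5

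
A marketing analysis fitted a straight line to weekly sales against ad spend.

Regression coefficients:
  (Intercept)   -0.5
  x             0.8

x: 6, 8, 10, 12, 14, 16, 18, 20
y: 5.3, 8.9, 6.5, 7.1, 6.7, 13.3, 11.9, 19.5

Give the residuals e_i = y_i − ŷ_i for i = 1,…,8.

x=6: ŷ = -0.5 + 0.8·6 = 4.3; e = 5.3 − 4.3 = 1
x=8: ŷ = -0.5 + 0.8·8 = 5.9; e = 8.9 − 5.9 = 3
x=10: ŷ = -0.5 + 0.8·10 = 7.5; e = 6.5 − 7.5 = -1
x=12: ŷ = -0.5 + 0.8·12 = 9.1; e = 7.1 − 9.1 = -2
x=14: ŷ = -0.5 + 0.8·14 = 10.7; e = 6.7 − 10.7 = -4
x=16: ŷ = -0.5 + 0.8·16 = 12.3; e = 13.3 − 12.3 = 1
x=18: ŷ = -0.5 + 0.8·18 = 13.9; e = 11.9 − 13.9 = -2
x=20: ŷ = -0.5 + 0.8·20 = 15.5; e = 19.5 − 15.5 = 4

1, 3, -1, -2, -4, 1, -2, 4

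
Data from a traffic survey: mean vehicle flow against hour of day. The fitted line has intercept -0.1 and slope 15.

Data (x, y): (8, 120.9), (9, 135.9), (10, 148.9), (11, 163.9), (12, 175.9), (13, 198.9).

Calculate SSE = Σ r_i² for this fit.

x=8: ŷ = -0.1 + 15·8 = 119.9; r = 120.9 − 119.9 = 1
x=9: ŷ = -0.1 + 15·9 = 134.9; r = 135.9 − 134.9 = 1
x=10: ŷ = -0.1 + 15·10 = 149.9; r = 148.9 − 149.9 = -1
x=11: ŷ = -0.1 + 15·11 = 164.9; r = 163.9 − 164.9 = -1
x=12: ŷ = -0.1 + 15·12 = 179.9; r = 175.9 − 179.9 = -4
x=13: ŷ = -0.1 + 15·13 = 194.9; r = 198.9 − 194.9 = 4
SSE = 1 + 1 + 1 + 1 + 16 + 16 = 36

SSE = 36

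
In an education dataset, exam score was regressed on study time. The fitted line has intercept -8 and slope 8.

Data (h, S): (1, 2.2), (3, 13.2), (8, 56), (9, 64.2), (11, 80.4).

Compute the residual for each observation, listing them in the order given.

2.2, -2.8, 0, 0.2, 0.4

h=1: Ŝ = -8 + 8·1 = 0; r = 2.2 − 0 = 2.2
h=3: Ŝ = -8 + 8·3 = 16; r = 13.2 − 16 = -2.8
h=8: Ŝ = -8 + 8·8 = 56; r = 56 − 56 = 0
h=9: Ŝ = -8 + 8·9 = 64; r = 64.2 − 64 = 0.2
h=11: Ŝ = -8 + 8·11 = 80; r = 80.4 − 80 = 0.4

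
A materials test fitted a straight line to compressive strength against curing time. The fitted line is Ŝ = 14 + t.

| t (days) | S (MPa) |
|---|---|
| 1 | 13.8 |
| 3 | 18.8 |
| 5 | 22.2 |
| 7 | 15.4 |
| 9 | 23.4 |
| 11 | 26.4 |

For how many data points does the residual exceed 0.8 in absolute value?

t=1: Ŝ = 14 + 1 = 15; e = 13.8 − 15 = -1.2
t=3: Ŝ = 14 + 3 = 17; e = 18.8 − 17 = 1.8
t=5: Ŝ = 14 + 5 = 19; e = 22.2 − 19 = 3.2
t=7: Ŝ = 14 + 7 = 21; e = 15.4 − 21 = -5.6
t=9: Ŝ = 14 + 9 = 23; e = 23.4 − 23 = 0.4
t=11: Ŝ = 14 + 11 = 25; e = 26.4 − 25 = 1.4
|e| > 0.8: t=1 (|e|=1.2), t=3 (|e|=1.8), t=5 (|e|=3.2), t=7 (|e|=5.6), t=11 (|e|=1.4) → 5

5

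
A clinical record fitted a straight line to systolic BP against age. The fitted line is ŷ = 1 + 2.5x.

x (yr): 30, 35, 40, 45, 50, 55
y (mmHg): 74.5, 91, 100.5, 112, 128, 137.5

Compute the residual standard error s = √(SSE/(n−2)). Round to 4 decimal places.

x=30: ŷ = 1 + 2.5·30 = 76; r = 74.5 − 76 = -1.5
x=35: ŷ = 1 + 2.5·35 = 88.5; r = 91 − 88.5 = 2.5
x=40: ŷ = 1 + 2.5·40 = 101; r = 100.5 − 101 = -0.5
x=45: ŷ = 1 + 2.5·45 = 113.5; r = 112 − 113.5 = -1.5
x=50: ŷ = 1 + 2.5·50 = 126; r = 128 − 126 = 2
x=55: ŷ = 1 + 2.5·55 = 138.5; r = 137.5 − 138.5 = -1
SSE = 2.25 + 6.25 + 0.25 + 2.25 + 4 + 1 = 16
s = √(16/4) = √4 ≈ 2.0000

s = 2.0000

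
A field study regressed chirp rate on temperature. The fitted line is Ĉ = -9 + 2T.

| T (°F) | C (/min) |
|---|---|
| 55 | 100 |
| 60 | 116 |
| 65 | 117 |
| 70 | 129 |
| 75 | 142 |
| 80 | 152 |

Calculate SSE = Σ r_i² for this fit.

T=55: Ĉ = -9 + 2·55 = 101; r = 100 − 101 = -1
T=60: Ĉ = -9 + 2·60 = 111; r = 116 − 111 = 5
T=65: Ĉ = -9 + 2·65 = 121; r = 117 − 121 = -4
T=70: Ĉ = -9 + 2·70 = 131; r = 129 − 131 = -2
T=75: Ĉ = -9 + 2·75 = 141; r = 142 − 141 = 1
T=80: Ĉ = -9 + 2·80 = 151; r = 152 − 151 = 1
SSE = 1 + 25 + 16 + 4 + 1 + 1 = 48

SSE = 48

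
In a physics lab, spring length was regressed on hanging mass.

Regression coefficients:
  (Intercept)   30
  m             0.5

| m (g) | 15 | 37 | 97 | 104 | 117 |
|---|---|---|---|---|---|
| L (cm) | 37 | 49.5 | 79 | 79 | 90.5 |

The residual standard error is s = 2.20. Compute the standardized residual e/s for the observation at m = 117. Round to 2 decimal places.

0.91

ŷ = 30 + 0.5·117 = 88.5
e = 90.5 − 88.5 = 2
e/s = 2 / 2.20 = 0.91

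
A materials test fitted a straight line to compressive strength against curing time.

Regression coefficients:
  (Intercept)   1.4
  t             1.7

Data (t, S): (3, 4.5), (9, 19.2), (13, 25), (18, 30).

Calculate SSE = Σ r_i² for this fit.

SSE = 16.5

t=3: ŷ = 1.4 + 1.7·3 = 6.5; r = 4.5 − 6.5 = -2
t=9: ŷ = 1.4 + 1.7·9 = 16.7; r = 19.2 − 16.7 = 2.5
t=13: ŷ = 1.4 + 1.7·13 = 23.5; r = 25 − 23.5 = 1.5
t=18: ŷ = 1.4 + 1.7·18 = 32; r = 30 − 32 = -2
SSE = 4 + 6.25 + 2.25 + 4 = 16.5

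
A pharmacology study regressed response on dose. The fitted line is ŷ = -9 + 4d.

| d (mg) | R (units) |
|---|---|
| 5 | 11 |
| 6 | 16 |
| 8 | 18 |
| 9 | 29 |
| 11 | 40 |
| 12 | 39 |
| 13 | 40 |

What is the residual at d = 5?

e = 0

ŷ = -9 + 4·5 = 11
e = 11 − 11 = 0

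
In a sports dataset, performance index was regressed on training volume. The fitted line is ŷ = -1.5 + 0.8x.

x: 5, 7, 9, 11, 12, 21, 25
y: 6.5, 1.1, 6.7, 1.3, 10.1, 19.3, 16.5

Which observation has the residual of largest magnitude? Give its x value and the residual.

x = 11, r = -6

x=5: ŷ = -1.5 + 0.8·5 = 2.5; r = 6.5 − 2.5 = 4
x=7: ŷ = -1.5 + 0.8·7 = 4.1; r = 1.1 − 4.1 = -3
x=9: ŷ = -1.5 + 0.8·9 = 5.7; r = 6.7 − 5.7 = 1
x=11: ŷ = -1.5 + 0.8·11 = 7.3; r = 1.3 − 7.3 = -6
x=12: ŷ = -1.5 + 0.8·12 = 8.1; r = 10.1 − 8.1 = 2
x=21: ŷ = -1.5 + 0.8·21 = 15.3; r = 19.3 − 15.3 = 4
x=25: ŷ = -1.5 + 0.8·25 = 18.5; r = 16.5 − 18.5 = -2
Largest |r| is 6 at x = 11, residual -6.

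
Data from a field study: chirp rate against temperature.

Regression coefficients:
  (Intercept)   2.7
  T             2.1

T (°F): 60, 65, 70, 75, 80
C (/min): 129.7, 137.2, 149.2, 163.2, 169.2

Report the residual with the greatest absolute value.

T=60: ŷ = 2.7 + 2.1·60 = 128.7; e = 129.7 − 128.7 = 1
T=65: ŷ = 2.7 + 2.1·65 = 139.2; e = 137.2 − 139.2 = -2
T=70: ŷ = 2.7 + 2.1·70 = 149.7; e = 149.2 − 149.7 = -0.5
T=75: ŷ = 2.7 + 2.1·75 = 160.2; e = 163.2 − 160.2 = 3
T=80: ŷ = 2.7 + 2.1·80 = 170.7; e = 169.2 − 170.7 = -1.5
Largest |e| is 3 at T = 75, residual 3.

e = 3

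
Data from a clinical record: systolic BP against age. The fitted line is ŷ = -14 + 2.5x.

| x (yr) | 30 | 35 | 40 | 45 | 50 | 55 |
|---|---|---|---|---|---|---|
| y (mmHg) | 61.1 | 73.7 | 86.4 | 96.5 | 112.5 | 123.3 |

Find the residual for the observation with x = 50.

r = 1.5

ŷ = -14 + 2.5·50 = 111
r = 112.5 − 111 = 1.5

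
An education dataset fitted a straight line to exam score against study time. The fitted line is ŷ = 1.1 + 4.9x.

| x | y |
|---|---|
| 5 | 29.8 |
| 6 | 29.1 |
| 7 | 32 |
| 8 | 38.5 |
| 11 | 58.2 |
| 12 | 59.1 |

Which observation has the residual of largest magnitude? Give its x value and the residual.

x = 5, e = 4.2

x=5: ŷ = 1.1 + 4.9·5 = 25.6; e = 29.8 − 25.6 = 4.2
x=6: ŷ = 1.1 + 4.9·6 = 30.5; e = 29.1 − 30.5 = -1.4
x=7: ŷ = 1.1 + 4.9·7 = 35.4; e = 32 − 35.4 = -3.4
x=8: ŷ = 1.1 + 4.9·8 = 40.3; e = 38.5 − 40.3 = -1.8
x=11: ŷ = 1.1 + 4.9·11 = 55; e = 58.2 − 55 = 3.2
x=12: ŷ = 1.1 + 4.9·12 = 59.9; e = 59.1 − 59.9 = -0.8
Largest |e| is 4.2 at x = 5, residual 4.2.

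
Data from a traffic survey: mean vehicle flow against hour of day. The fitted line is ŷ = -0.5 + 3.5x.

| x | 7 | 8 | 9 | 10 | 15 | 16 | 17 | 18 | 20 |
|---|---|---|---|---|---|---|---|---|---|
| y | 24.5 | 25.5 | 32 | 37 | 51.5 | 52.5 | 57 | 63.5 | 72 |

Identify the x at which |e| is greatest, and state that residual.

x=7: ŷ = -0.5 + 3.5·7 = 24; e = 24.5 − 24 = 0.5
x=8: ŷ = -0.5 + 3.5·8 = 27.5; e = 25.5 − 27.5 = -2
x=9: ŷ = -0.5 + 3.5·9 = 31; e = 32 − 31 = 1
x=10: ŷ = -0.5 + 3.5·10 = 34.5; e = 37 − 34.5 = 2.5
x=15: ŷ = -0.5 + 3.5·15 = 52; e = 51.5 − 52 = -0.5
x=16: ŷ = -0.5 + 3.5·16 = 55.5; e = 52.5 − 55.5 = -3
x=17: ŷ = -0.5 + 3.5·17 = 59; e = 57 − 59 = -2
x=18: ŷ = -0.5 + 3.5·18 = 62.5; e = 63.5 − 62.5 = 1
x=20: ŷ = -0.5 + 3.5·20 = 69.5; e = 72 − 69.5 = 2.5
Largest |e| is 3 at x = 16, residual -3.

x = 16, e = -3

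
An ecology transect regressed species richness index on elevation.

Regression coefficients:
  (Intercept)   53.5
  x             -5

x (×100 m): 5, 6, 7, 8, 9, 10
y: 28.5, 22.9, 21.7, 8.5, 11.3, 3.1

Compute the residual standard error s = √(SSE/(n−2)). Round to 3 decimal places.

s = 3.302

x=5: ŷ = 53.5 − 5·5 = 28.5; r = 28.5 − 28.5 = 0
x=6: ŷ = 53.5 − 5·6 = 23.5; r = 22.9 − 23.5 = -0.6
x=7: ŷ = 53.5 − 5·7 = 18.5; r = 21.7 − 18.5 = 3.2
x=8: ŷ = 53.5 − 5·8 = 13.5; r = 8.5 − 13.5 = -5
x=9: ŷ = 53.5 − 5·9 = 8.5; r = 11.3 − 8.5 = 2.8
x=10: ŷ = 53.5 − 5·10 = 3.5; r = 3.1 − 3.5 = -0.4
SSE = 0 + 0.36 + 10.24 + 25 + 7.84 + 0.16 = 43.6
s = √(43.6/4) = √10.9 ≈ 3.302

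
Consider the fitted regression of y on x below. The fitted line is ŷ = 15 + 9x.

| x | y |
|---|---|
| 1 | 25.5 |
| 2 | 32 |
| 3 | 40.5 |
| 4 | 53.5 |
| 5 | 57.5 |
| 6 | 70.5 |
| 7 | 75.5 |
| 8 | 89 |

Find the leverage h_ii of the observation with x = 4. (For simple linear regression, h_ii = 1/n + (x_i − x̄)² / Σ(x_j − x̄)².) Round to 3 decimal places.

x̄ = (1 + 2 + 3 + 4 + 5 + 6 + 7 + 8)/8 = 4.5
Σ(x − x̄)² = 12.25 + 6.25 + 2.25 + 0.25 + 0.25 + 2.25 + 6.25 + 12.25 = 42
h = 1/8 + (-0.5)²/42 = 0.125 + 0.00595238 = 0.131

h = 0.131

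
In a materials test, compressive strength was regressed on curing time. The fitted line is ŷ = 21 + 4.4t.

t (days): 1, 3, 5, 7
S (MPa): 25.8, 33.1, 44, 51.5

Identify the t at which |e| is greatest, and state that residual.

t = 3, e = -1.1

t=1: ŷ = 21 + 4.4·1 = 25.4; e = 25.8 − 25.4 = 0.4
t=3: ŷ = 21 + 4.4·3 = 34.2; e = 33.1 − 34.2 = -1.1
t=5: ŷ = 21 + 4.4·5 = 43; e = 44 − 43 = 1
t=7: ŷ = 21 + 4.4·7 = 51.8; e = 51.5 − 51.8 = -0.3
Largest |e| is 1.1 at t = 3, residual -1.1.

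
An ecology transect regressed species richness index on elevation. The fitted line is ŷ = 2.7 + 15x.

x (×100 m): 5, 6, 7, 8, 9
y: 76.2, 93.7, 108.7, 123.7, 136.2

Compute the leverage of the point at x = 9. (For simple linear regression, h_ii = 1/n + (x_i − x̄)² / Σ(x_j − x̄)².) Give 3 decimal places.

h = 0.600

x̄ = (5 + 6 + 7 + 8 + 9)/5 = 7
Σ(x − x̄)² = 4 + 1 + 0 + 1 + 4 = 10
h = 1/5 + (2)²/10 = 0.2 + 0.4 = 0.600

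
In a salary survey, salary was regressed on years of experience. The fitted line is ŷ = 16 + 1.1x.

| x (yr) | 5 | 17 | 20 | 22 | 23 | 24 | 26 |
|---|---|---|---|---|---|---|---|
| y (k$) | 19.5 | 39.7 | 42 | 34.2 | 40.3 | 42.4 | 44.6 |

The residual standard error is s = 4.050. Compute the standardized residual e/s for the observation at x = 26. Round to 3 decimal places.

0.000

ŷ = 16 + 1.1·26 = 44.6
e = 44.6 − 44.6 = 0
e/s = 0 / 4.050 = 0.000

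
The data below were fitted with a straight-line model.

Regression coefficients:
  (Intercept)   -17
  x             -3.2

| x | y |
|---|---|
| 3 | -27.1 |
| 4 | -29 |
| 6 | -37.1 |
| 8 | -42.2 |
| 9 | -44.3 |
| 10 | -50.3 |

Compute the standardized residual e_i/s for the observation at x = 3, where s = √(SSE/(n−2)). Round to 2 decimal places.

x=3: ŷ = -17 − 3.2·3 = -26.6; e = -27.1 − (-26.6) = -0.5
x=4: ŷ = -17 − 3.2·4 = -29.8; e = -29 − (-29.8) = 0.8
x=6: ŷ = -17 − 3.2·6 = -36.2; e = -37.1 − (-36.2) = -0.9
x=8: ŷ = -17 − 3.2·8 = -42.6; e = -42.2 − (-42.6) = 0.4
x=9: ŷ = -17 − 3.2·9 = -45.8; e = -44.3 − (-45.8) = 1.5
x=10: ŷ = -17 − 3.2·10 = -49; e = -50.3 − (-49) = -1.3
SSE = 0.25 + 0.64 + 0.81 + 0.16 + 2.25 + 1.69 = 5.8
s = √(5.8/4) = 1.20416
e/s = -0.5 / 1.20416 = -0.42

-0.42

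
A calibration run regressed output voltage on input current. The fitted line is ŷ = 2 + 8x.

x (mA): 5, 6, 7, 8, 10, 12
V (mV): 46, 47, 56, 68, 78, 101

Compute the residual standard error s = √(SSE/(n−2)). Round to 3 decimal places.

x=5: ŷ = 2 + 8·5 = 42; r = 46 − 42 = 4
x=6: ŷ = 2 + 8·6 = 50; r = 47 − 50 = -3
x=7: ŷ = 2 + 8·7 = 58; r = 56 − 58 = -2
x=8: ŷ = 2 + 8·8 = 66; r = 68 − 66 = 2
x=10: ŷ = 2 + 8·10 = 82; r = 78 − 82 = -4
x=12: ŷ = 2 + 8·12 = 98; r = 101 − 98 = 3
SSE = 16 + 9 + 4 + 4 + 16 + 9 = 58
s = √(58/4) = √14.5 ≈ 3.808

s = 3.808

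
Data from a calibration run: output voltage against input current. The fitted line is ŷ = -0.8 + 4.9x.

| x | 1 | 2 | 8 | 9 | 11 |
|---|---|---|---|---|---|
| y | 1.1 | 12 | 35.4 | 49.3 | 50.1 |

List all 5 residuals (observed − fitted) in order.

-3, 3, -3, 6, -3

x=1: ŷ = -0.8 + 4.9·1 = 4.1; r = 1.1 − 4.1 = -3
x=2: ŷ = -0.8 + 4.9·2 = 9; r = 12 − 9 = 3
x=8: ŷ = -0.8 + 4.9·8 = 38.4; r = 35.4 − 38.4 = -3
x=9: ŷ = -0.8 + 4.9·9 = 43.3; r = 49.3 − 43.3 = 6
x=11: ŷ = -0.8 + 4.9·11 = 53.1; r = 50.1 − 53.1 = -3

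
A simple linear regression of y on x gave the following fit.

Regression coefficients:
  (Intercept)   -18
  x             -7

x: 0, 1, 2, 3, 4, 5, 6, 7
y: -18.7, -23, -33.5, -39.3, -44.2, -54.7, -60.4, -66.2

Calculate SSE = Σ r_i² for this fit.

x=0: ŷ = -18 − 7·0 = -18; r = -18.7 − (-18) = -0.7
x=1: ŷ = -18 − 7·1 = -25; r = -23 − (-25) = 2
x=2: ŷ = -18 − 7·2 = -32; r = -33.5 − (-32) = -1.5
x=3: ŷ = -18 − 7·3 = -39; r = -39.3 − (-39) = -0.3
x=4: ŷ = -18 − 7·4 = -46; r = -44.2 − (-46) = 1.8
x=5: ŷ = -18 − 7·5 = -53; r = -54.7 − (-53) = -1.7
x=6: ŷ = -18 − 7·6 = -60; r = -60.4 − (-60) = -0.4
x=7: ŷ = -18 − 7·7 = -67; r = -66.2 − (-67) = 0.8
SSE = 0.49 + 4 + 2.25 + 0.09 + 3.24 + 2.89 + 0.16 + 0.64 = 13.76

SSE = 13.76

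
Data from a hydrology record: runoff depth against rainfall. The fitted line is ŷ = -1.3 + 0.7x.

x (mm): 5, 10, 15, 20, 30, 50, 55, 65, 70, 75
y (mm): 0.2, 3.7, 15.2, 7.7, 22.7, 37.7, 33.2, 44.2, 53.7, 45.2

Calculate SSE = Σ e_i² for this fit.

x=5: ŷ = -1.3 + 0.7·5 = 2.2; e = 0.2 − 2.2 = -2
x=10: ŷ = -1.3 + 0.7·10 = 5.7; e = 3.7 − 5.7 = -2
x=15: ŷ = -1.3 + 0.7·15 = 9.2; e = 15.2 − 9.2 = 6
x=20: ŷ = -1.3 + 0.7·20 = 12.7; e = 7.7 − 12.7 = -5
x=30: ŷ = -1.3 + 0.7·30 = 19.7; e = 22.7 − 19.7 = 3
x=50: ŷ = -1.3 + 0.7·50 = 33.7; e = 37.7 − 33.7 = 4
x=55: ŷ = -1.3 + 0.7·55 = 37.2; e = 33.2 − 37.2 = -4
x=65: ŷ = -1.3 + 0.7·65 = 44.2; e = 44.2 − 44.2 = 0
x=70: ŷ = -1.3 + 0.7·70 = 47.7; e = 53.7 − 47.7 = 6
x=75: ŷ = -1.3 + 0.7·75 = 51.2; e = 45.2 − 51.2 = -6
SSE = 4 + 4 + 36 + 25 + 9 + 16 + 16 + 0 + 36 + 36 = 182

SSE = 182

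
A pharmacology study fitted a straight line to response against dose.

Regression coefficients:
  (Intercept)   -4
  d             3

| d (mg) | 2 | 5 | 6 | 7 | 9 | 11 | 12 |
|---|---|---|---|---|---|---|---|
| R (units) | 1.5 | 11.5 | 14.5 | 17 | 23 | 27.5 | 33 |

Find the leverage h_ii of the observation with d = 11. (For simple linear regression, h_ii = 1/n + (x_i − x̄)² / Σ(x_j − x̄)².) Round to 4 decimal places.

d̄ = (2 + 5 + 6 + 7 + 9 + 11 + 12)/7 = 7.42857
Σ(d − d̄)² = 29.4694 + 5.89796 + 2.04082 + 0.183673 + 2.46939 + 12.7551 + 20.898 = 73.7143
h = 1/7 + (3.57143)²/73.7143 = 0.142857 + 0.173034 = 0.3159

h = 0.3159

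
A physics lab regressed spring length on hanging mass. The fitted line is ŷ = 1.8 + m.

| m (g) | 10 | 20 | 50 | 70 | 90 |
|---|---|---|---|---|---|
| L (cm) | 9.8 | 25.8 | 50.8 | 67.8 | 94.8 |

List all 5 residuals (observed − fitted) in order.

m=10: ŷ = 1.8 + 10 = 11.8; r = 9.8 − 11.8 = -2
m=20: ŷ = 1.8 + 20 = 21.8; r = 25.8 − 21.8 = 4
m=50: ŷ = 1.8 + 50 = 51.8; r = 50.8 − 51.8 = -1
m=70: ŷ = 1.8 + 70 = 71.8; r = 67.8 − 71.8 = -4
m=90: ŷ = 1.8 + 90 = 91.8; r = 94.8 − 91.8 = 3

-2, 4, -1, -4, 3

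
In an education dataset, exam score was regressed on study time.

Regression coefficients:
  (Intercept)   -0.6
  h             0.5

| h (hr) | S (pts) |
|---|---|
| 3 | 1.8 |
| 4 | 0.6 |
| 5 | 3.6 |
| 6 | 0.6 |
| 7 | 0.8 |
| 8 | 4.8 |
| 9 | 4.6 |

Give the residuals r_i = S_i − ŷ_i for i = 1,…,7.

0.9, -0.8, 1.7, -1.8, -2.1, 1.4, 0.7

h=3: ŷ = -0.6 + 0.5·3 = 0.9; r = 1.8 − 0.9 = 0.9
h=4: ŷ = -0.6 + 0.5·4 = 1.4; r = 0.6 − 1.4 = -0.8
h=5: ŷ = -0.6 + 0.5·5 = 1.9; r = 3.6 − 1.9 = 1.7
h=6: ŷ = -0.6 + 0.5·6 = 2.4; r = 0.6 − 2.4 = -1.8
h=7: ŷ = -0.6 + 0.5·7 = 2.9; r = 0.8 − 2.9 = -2.1
h=8: ŷ = -0.6 + 0.5·8 = 3.4; r = 4.8 − 3.4 = 1.4
h=9: ŷ = -0.6 + 0.5·9 = 3.9; r = 4.6 − 3.9 = 0.7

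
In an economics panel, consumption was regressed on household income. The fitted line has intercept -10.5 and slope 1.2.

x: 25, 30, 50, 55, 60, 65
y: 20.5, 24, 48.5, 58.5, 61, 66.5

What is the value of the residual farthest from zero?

e = 3

x=25: ŷ = -10.5 + 1.2·25 = 19.5; e = 20.5 − 19.5 = 1
x=30: ŷ = -10.5 + 1.2·30 = 25.5; e = 24 − 25.5 = -1.5
x=50: ŷ = -10.5 + 1.2·50 = 49.5; e = 48.5 − 49.5 = -1
x=55: ŷ = -10.5 + 1.2·55 = 55.5; e = 58.5 − 55.5 = 3
x=60: ŷ = -10.5 + 1.2·60 = 61.5; e = 61 − 61.5 = -0.5
x=65: ŷ = -10.5 + 1.2·65 = 67.5; e = 66.5 − 67.5 = -1
Largest |e| is 3 at x = 55, residual 3.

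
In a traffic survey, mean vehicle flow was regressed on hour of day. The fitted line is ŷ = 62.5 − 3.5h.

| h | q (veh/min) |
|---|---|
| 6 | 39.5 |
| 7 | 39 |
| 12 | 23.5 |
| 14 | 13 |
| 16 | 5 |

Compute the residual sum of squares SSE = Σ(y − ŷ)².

h=6: ŷ = 62.5 − 3.5·6 = 41.5; e = 39.5 − 41.5 = -2
h=7: ŷ = 62.5 − 3.5·7 = 38; e = 39 − 38 = 1
h=12: ŷ = 62.5 − 3.5·12 = 20.5; e = 23.5 − 20.5 = 3
h=14: ŷ = 62.5 − 3.5·14 = 13.5; e = 13 − 13.5 = -0.5
h=16: ŷ = 62.5 − 3.5·16 = 6.5; e = 5 − 6.5 = -1.5
SSE = 4 + 1 + 9 + 0.25 + 2.25 = 16.5

SSE = 16.5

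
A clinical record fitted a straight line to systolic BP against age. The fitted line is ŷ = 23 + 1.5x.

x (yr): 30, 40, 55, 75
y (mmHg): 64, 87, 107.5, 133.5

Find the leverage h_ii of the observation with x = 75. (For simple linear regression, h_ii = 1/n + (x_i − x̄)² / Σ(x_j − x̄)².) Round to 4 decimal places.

h = 0.7935

x̄ = (30 + 40 + 55 + 75)/4 = 50
Σ(x − x̄)² = 400 + 100 + 25 + 625 = 1150
h = 1/4 + (25)²/1150 = 0.25 + 0.543478 = 0.7935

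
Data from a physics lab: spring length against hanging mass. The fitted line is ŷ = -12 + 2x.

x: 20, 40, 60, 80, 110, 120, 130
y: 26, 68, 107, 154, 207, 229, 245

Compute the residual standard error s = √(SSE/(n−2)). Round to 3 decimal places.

x=20: ŷ = -12 + 2·20 = 28; e = 26 − 28 = -2
x=40: ŷ = -12 + 2·40 = 68; e = 68 − 68 = 0
x=60: ŷ = -12 + 2·60 = 108; e = 107 − 108 = -1
x=80: ŷ = -12 + 2·80 = 148; e = 154 − 148 = 6
x=110: ŷ = -12 + 2·110 = 208; e = 207 − 208 = -1
x=120: ŷ = -12 + 2·120 = 228; e = 229 − 228 = 1
x=130: ŷ = -12 + 2·130 = 248; e = 245 − 248 = -3
SSE = 4 + 0 + 1 + 36 + 1 + 1 + 9 = 52
s = √(52/5) = √10.4 ≈ 3.225

s = 3.225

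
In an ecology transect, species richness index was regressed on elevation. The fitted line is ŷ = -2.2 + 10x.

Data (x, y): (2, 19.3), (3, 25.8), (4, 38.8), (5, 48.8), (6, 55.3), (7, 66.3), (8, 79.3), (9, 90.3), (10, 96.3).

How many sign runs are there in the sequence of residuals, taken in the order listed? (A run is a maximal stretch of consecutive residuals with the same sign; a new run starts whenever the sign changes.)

6 runs

x=2: ŷ = -2.2 + 10·2 = 17.8; e = 19.3 − 17.8 = 1.5
x=3: ŷ = -2.2 + 10·3 = 27.8; e = 25.8 − 27.8 = -2
x=4: ŷ = -2.2 + 10·4 = 37.8; e = 38.8 − 37.8 = 1
x=5: ŷ = -2.2 + 10·5 = 47.8; e = 48.8 − 47.8 = 1
x=6: ŷ = -2.2 + 10·6 = 57.8; e = 55.3 − 57.8 = -2.5
x=7: ŷ = -2.2 + 10·7 = 67.8; e = 66.3 − 67.8 = -1.5
x=8: ŷ = -2.2 + 10·8 = 77.8; e = 79.3 − 77.8 = 1.5
x=9: ŷ = -2.2 + 10·9 = 87.8; e = 90.3 − 87.8 = 2.5
x=10: ŷ = -2.2 + 10·10 = 97.8; e = 96.3 − 97.8 = -1.5
Signs: + − + + − − + + −
Runs: +×1, −×1, +×2, −×2, +×2, −×1 → 6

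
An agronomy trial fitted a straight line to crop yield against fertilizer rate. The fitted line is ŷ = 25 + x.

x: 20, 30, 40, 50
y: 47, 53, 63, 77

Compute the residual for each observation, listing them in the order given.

x=20: ŷ = 25 + 20 = 45; e = 47 − 45 = 2
x=30: ŷ = 25 + 30 = 55; e = 53 − 55 = -2
x=40: ŷ = 25 + 40 = 65; e = 63 − 65 = -2
x=50: ŷ = 25 + 50 = 75; e = 77 − 75 = 2

2, -2, -2, 2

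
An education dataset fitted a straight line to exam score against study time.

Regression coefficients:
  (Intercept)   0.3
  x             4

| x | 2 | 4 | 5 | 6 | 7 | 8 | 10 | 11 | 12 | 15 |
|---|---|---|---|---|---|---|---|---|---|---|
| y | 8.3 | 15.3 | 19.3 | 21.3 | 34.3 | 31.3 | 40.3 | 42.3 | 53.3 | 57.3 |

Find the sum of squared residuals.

SSE = 86

x=2: ŷ = 0.3 + 4·2 = 8.3; r = 8.3 − 8.3 = 0
x=4: ŷ = 0.3 + 4·4 = 16.3; r = 15.3 − 16.3 = -1
x=5: ŷ = 0.3 + 4·5 = 20.3; r = 19.3 − 20.3 = -1
x=6: ŷ = 0.3 + 4·6 = 24.3; r = 21.3 − 24.3 = -3
x=7: ŷ = 0.3 + 4·7 = 28.3; r = 34.3 − 28.3 = 6
x=8: ŷ = 0.3 + 4·8 = 32.3; r = 31.3 − 32.3 = -1
x=10: ŷ = 0.3 + 4·10 = 40.3; r = 40.3 − 40.3 = 0
x=11: ŷ = 0.3 + 4·11 = 44.3; r = 42.3 − 44.3 = -2
x=12: ŷ = 0.3 + 4·12 = 48.3; r = 53.3 − 48.3 = 5
x=15: ŷ = 0.3 + 4·15 = 60.3; r = 57.3 − 60.3 = -3
SSE = 0 + 1 + 1 + 9 + 36 + 1 + 0 + 4 + 25 + 9 = 86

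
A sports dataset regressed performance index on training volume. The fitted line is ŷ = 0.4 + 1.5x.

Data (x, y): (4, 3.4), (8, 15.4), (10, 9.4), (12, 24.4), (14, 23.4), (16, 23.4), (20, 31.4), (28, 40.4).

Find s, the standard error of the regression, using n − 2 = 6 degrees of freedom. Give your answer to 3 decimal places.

s = 4.082

x=4: ŷ = 0.4 + 1.5·4 = 6.4; e = 3.4 − 6.4 = -3
x=8: ŷ = 0.4 + 1.5·8 = 12.4; e = 15.4 − 12.4 = 3
x=10: ŷ = 0.4 + 1.5·10 = 15.4; e = 9.4 − 15.4 = -6
x=12: ŷ = 0.4 + 1.5·12 = 18.4; e = 24.4 − 18.4 = 6
x=14: ŷ = 0.4 + 1.5·14 = 21.4; e = 23.4 − 21.4 = 2
x=16: ŷ = 0.4 + 1.5·16 = 24.4; e = 23.4 − 24.4 = -1
x=20: ŷ = 0.4 + 1.5·20 = 30.4; e = 31.4 − 30.4 = 1
x=28: ŷ = 0.4 + 1.5·28 = 42.4; e = 40.4 − 42.4 = -2
SSE = 9 + 9 + 36 + 36 + 4 + 1 + 1 + 4 = 100
s = √(100/6) = √16.6667 ≈ 4.082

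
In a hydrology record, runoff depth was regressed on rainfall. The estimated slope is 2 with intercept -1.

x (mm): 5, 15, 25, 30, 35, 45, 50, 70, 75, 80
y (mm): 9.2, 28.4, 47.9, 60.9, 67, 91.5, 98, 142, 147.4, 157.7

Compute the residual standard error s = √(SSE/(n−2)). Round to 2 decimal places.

x=5: ŷ = -1 + 2·5 = 9; r = 9.2 − 9 = 0.2
x=15: ŷ = -1 + 2·15 = 29; r = 28.4 − 29 = -0.6
x=25: ŷ = -1 + 2·25 = 49; r = 47.9 − 49 = -1.1
x=30: ŷ = -1 + 2·30 = 59; r = 60.9 − 59 = 1.9
x=35: ŷ = -1 + 2·35 = 69; r = 67 − 69 = -2
x=45: ŷ = -1 + 2·45 = 89; r = 91.5 − 89 = 2.5
x=50: ŷ = -1 + 2·50 = 99; r = 98 − 99 = -1
x=70: ŷ = -1 + 2·70 = 139; r = 142 − 139 = 3
x=75: ŷ = -1 + 2·75 = 149; r = 147.4 − 149 = -1.6
x=80: ŷ = -1 + 2·80 = 159; r = 157.7 − 159 = -1.3
SSE = 0.04 + 0.36 + 1.21 + 3.61 + 4 + 6.25 + 1 + 9 + 2.56 + 1.69 = 29.72
s = √(29.72/8) = √3.715 ≈ 1.93

s = 1.93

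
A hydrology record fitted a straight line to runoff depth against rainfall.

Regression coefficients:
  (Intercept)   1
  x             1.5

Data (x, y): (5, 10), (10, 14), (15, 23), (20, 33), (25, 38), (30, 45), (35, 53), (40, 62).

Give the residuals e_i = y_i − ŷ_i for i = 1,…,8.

1.5, -2, -0.5, 2, -0.5, -1, -0.5, 1

x=5: ŷ = 1 + 1.5·5 = 8.5; e = 10 − 8.5 = 1.5
x=10: ŷ = 1 + 1.5·10 = 16; e = 14 − 16 = -2
x=15: ŷ = 1 + 1.5·15 = 23.5; e = 23 − 23.5 = -0.5
x=20: ŷ = 1 + 1.5·20 = 31; e = 33 − 31 = 2
x=25: ŷ = 1 + 1.5·25 = 38.5; e = 38 − 38.5 = -0.5
x=30: ŷ = 1 + 1.5·30 = 46; e = 45 − 46 = -1
x=35: ŷ = 1 + 1.5·35 = 53.5; e = 53 − 53.5 = -0.5
x=40: ŷ = 1 + 1.5·40 = 61; e = 62 − 61 = 1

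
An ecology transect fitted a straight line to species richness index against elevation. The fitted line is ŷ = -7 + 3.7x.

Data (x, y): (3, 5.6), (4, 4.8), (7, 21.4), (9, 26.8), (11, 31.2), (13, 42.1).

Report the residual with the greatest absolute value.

x=3: ŷ = -7 + 3.7·3 = 4.1; e = 5.6 − 4.1 = 1.5
x=4: ŷ = -7 + 3.7·4 = 7.8; e = 4.8 − 7.8 = -3
x=7: ŷ = -7 + 3.7·7 = 18.9; e = 21.4 − 18.9 = 2.5
x=9: ŷ = -7 + 3.7·9 = 26.3; e = 26.8 − 26.3 = 0.5
x=11: ŷ = -7 + 3.7·11 = 33.7; e = 31.2 − 33.7 = -2.5
x=13: ŷ = -7 + 3.7·13 = 41.1; e = 42.1 − 41.1 = 1
Largest |e| is 3 at x = 4, residual -3.

e = -3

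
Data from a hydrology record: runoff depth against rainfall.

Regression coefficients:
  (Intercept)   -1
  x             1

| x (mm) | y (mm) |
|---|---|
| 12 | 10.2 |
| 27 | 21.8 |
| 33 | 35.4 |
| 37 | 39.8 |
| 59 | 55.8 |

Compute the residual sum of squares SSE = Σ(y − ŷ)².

SSE = 49.12

x=12: ŷ = -1 + 12 = 11; r = 10.2 − 11 = -0.8
x=27: ŷ = -1 + 27 = 26; r = 21.8 − 26 = -4.2
x=33: ŷ = -1 + 33 = 32; r = 35.4 − 32 = 3.4
x=37: ŷ = -1 + 37 = 36; r = 39.8 − 36 = 3.8
x=59: ŷ = -1 + 59 = 58; r = 55.8 − 58 = -2.2
SSE = 0.64 + 17.64 + 11.56 + 14.44 + 4.84 = 49.12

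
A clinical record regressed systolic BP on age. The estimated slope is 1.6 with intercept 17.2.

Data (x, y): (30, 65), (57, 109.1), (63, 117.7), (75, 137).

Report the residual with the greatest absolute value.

r = 0.7

x=30: ŷ = 17.2 + 1.6·30 = 65.2; r = 65 − 65.2 = -0.2
x=57: ŷ = 17.2 + 1.6·57 = 108.4; r = 109.1 − 108.4 = 0.7
x=63: ŷ = 17.2 + 1.6·63 = 118; r = 117.7 − 118 = -0.3
x=75: ŷ = 17.2 + 1.6·75 = 137.2; r = 137 − 137.2 = -0.2
Largest |r| is 0.7 at x = 57, residual 0.7.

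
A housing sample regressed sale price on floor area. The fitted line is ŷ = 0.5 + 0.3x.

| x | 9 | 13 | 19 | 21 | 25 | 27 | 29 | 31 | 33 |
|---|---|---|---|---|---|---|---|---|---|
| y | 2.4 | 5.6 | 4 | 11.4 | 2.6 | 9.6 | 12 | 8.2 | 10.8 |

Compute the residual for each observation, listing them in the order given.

-0.8, 1.2, -2.2, 4.6, -5.4, 1, 2.8, -1.6, 0.4

x=9: ŷ = 0.5 + 0.3·9 = 3.2; r = 2.4 − 3.2 = -0.8
x=13: ŷ = 0.5 + 0.3·13 = 4.4; r = 5.6 − 4.4 = 1.2
x=19: ŷ = 0.5 + 0.3·19 = 6.2; r = 4 − 6.2 = -2.2
x=21: ŷ = 0.5 + 0.3·21 = 6.8; r = 11.4 − 6.8 = 4.6
x=25: ŷ = 0.5 + 0.3·25 = 8; r = 2.6 − 8 = -5.4
x=27: ŷ = 0.5 + 0.3·27 = 8.6; r = 9.6 − 8.6 = 1
x=29: ŷ = 0.5 + 0.3·29 = 9.2; r = 12 − 9.2 = 2.8
x=31: ŷ = 0.5 + 0.3·31 = 9.8; r = 8.2 − 9.8 = -1.6
x=33: ŷ = 0.5 + 0.3·33 = 10.4; r = 10.8 − 10.4 = 0.4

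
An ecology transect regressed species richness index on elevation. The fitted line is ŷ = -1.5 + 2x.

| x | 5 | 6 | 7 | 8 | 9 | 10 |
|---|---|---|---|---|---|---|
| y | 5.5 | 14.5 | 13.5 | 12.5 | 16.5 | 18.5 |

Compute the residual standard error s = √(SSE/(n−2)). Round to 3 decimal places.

s = 2.739

x=5: ŷ = -1.5 + 2·5 = 8.5; r = 5.5 − 8.5 = -3
x=6: ŷ = -1.5 + 2·6 = 10.5; r = 14.5 − 10.5 = 4
x=7: ŷ = -1.5 + 2·7 = 12.5; r = 13.5 − 12.5 = 1
x=8: ŷ = -1.5 + 2·8 = 14.5; r = 12.5 − 14.5 = -2
x=9: ŷ = -1.5 + 2·9 = 16.5; r = 16.5 − 16.5 = 0
x=10: ŷ = -1.5 + 2·10 = 18.5; r = 18.5 − 18.5 = 0
SSE = 9 + 16 + 1 + 4 + 0 + 0 = 30
s = √(30/4) = √7.5 ≈ 2.739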